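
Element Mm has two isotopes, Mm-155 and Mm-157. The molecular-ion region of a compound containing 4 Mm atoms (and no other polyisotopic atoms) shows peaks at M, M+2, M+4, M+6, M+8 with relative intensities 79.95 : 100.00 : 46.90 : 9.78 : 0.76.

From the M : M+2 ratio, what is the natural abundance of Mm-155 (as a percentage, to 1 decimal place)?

76.2%

Let p = fractional abundance of Mm-155. I(M+2)/I(M) = [C(4,1)·p^3·(1−p)] / p^4 = 4·(1−p)/p = 100.00/79.95 = 1.2508
(1−p)/p = 1.2508/4 = 0.3127  ⇒  p = 1/(1 + 0.3127) = 0.7618
Mm-155: 76.2%, Mm-157: 23.8%.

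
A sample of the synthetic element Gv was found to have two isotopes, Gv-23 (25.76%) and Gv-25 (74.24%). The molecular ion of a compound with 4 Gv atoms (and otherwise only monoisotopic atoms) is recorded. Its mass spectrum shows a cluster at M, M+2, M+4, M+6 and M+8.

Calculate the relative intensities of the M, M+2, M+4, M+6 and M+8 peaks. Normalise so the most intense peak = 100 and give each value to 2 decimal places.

Expanding (0.2576 + 0.7424)^4:
P(M) = 0.2576^4 = 0.004403
P(M+2) = 4 × 0.2576^3 × 0.7424^1 = 0.050762
P(M+4) = 6 × 0.2576^2 × 0.7424^2 = 0.219442
P(M+6) = 4 × 0.2576^1 × 0.7424^3 = 0.421619
P(M+8) = 0.7424^4 = 0.303775
The M+6 peak is largest (0.421619); scaling to 100 gives 1.04 : 12.04 : 52.05 : 100.00 : 72.05.

1.04 : 12.04 : 52.05 : 100.00 : 72.05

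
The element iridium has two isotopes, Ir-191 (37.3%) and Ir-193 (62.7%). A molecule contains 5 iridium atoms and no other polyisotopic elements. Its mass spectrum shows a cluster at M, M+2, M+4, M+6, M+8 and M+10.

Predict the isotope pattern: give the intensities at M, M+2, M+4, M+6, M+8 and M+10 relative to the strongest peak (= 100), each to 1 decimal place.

Expanding (0.373 + 0.627)^5:
P(M) = 0.373^5 = 0.007220
P(M+2) = 5 × 0.373^4 × 0.627^1 = 0.060684
P(M+4) = 10 × 0.373^3 × 0.627^2 = 0.204015
P(M+6) = 10 × 0.373^2 × 0.627^3 = 0.342942
P(M+8) = 5 × 0.373^1 × 0.627^4 = 0.288237
P(M+10) = 0.627^5 = 0.096903
The M+6 peak is largest (0.342942); scaling to 100 gives 2.1 : 17.7 : 59.5 : 100.0 : 84.0 : 28.3.

2.1 : 17.7 : 59.5 : 100.0 : 84.0 : 28.3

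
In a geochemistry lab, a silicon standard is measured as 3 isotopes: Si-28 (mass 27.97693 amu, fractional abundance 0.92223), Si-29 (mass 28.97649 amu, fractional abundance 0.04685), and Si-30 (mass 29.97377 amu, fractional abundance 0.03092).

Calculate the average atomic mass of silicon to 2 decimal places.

28.09 amu

The abundance-weighted mean is 0.92223 × 27.97693 + 0.04685 × 28.97649 + 0.03092 × 29.97377
= 25.801164 + 1.357549 + 0.926789 = 28.085502 amu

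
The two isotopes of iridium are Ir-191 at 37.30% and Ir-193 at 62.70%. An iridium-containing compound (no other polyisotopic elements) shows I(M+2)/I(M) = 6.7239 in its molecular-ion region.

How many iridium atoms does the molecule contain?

For n independent Ir atoms, I(M+2)/I(M) = n · (abundance Ir-193) / (abundance Ir-191) = n · 0.6270/0.3730.
n = 6.7239 × 0.3730/0.6270 = 4.00 ≈ 4

4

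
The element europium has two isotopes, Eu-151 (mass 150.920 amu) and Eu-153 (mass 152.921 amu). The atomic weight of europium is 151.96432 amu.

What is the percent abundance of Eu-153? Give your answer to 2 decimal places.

Let x be the fractional abundance of Eu-151; then Eu-153 has abundance 1 − x.
150.920·x + 152.921·(1 − x) = 151.96432
(150.920 − 152.921)·x = 151.96432 − 152.921
x = -0.95668 / -2.001 = 0.47810 → 47.81% Eu-151, 52.19% Eu-153.

52.19%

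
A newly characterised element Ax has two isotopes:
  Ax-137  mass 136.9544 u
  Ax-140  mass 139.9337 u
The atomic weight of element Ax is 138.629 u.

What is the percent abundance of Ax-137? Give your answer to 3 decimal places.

Let x be the fractional abundance of Ax-137; then Ax-140 has abundance 1 − x.
136.9544·x + 139.9337·(1 − x) = 138.629
(136.9544 − 139.9337)·x = 138.629 − 139.9337
x = -1.3047 / -2.9793 = 0.43792 → 43.792% Ax-137, 56.208% Ax-140.

43.792%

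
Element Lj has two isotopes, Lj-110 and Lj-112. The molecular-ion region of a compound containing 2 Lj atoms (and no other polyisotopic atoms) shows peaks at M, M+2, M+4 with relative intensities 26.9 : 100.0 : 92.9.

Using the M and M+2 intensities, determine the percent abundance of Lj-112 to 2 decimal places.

Let p = fractional abundance of Lj-110. I(M+2)/I(M) = [C(2,1)·p^1·(1−p)] / p^2 = 2·(1−p)/p = 100.0/26.9 = 3.7175
(1−p)/p = 3.7175/2 = 1.8587  ⇒  p = 1/(1 + 1.8587) = 0.3498
Lj-110: 34.98%, Lj-112: 65.02%.

65.02%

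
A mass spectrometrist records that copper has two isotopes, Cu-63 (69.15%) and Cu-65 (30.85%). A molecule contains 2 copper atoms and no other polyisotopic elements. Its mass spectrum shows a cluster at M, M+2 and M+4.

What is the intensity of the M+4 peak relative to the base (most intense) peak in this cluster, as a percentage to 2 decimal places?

19.90%

(0.6915 + 0.3085)^2 gives M 0.4782, M+2 0.4267, M+4 0.0952; the largest is M.
P(M) = C(2,0) × 0.6915^2 × 0.3085^0 = 1 × 0.47817225 × 1.0000 = 0.478172 (base)
P(M+4) = C(2,2) × 0.6915^0 × 0.3085^2 = 1 × 1.0000 × 0.09517225 = 0.095172
Relative intensity = 0.095172 / 0.478172 × 100 = 19.90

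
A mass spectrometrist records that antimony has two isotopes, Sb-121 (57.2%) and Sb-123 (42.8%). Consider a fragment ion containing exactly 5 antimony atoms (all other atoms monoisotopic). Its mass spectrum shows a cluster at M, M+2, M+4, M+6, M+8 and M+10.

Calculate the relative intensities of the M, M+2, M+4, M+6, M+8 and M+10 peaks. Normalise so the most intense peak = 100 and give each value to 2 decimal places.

Each Sb atom is independently Sb-121 (p = 0.572) or Sb-123 (q = 0.428); the cluster is the binomial expansion (p + q)^5.
P(M) = 0.572^5 = 0.061232
P(M+2) = 5 × 0.572^4 × 0.428^1 = 0.229086
P(M+4) = 10 × 0.572^3 × 0.428^2 = 0.342827
P(M+6) = 10 × 0.572^2 × 0.428^3 = 0.256521
P(M+8) = 5 × 0.572^1 × 0.428^4 = 0.095971
P(M+10) = 0.428^5 = 0.014362
The M+4 peak is largest (0.342827); scaling to 100 gives 17.86 : 66.82 : 100.00 : 74.83 : 27.99 : 4.19.

17.86 : 66.82 : 100.00 : 74.83 : 27.99 : 4.19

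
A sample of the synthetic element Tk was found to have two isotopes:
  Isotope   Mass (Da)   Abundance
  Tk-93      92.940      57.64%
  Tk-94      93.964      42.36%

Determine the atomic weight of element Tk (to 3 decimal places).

93.374 Da

Ar = Σ fᵢ·mᵢ = 0.5764 × 92.940 + 0.4236 × 93.964
= 53.5706 + 39.8032 = 93.3738 Da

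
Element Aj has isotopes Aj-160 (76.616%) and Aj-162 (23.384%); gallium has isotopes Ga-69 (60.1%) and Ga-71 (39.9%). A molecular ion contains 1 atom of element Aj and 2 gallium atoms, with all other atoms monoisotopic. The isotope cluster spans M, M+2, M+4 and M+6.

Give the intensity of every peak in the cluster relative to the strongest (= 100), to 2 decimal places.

61.24 : 100.00 : 51.81 : 8.24

Element Aj pattern (n=1): 0.76616 : 0.23384
Gallium pattern (n=2): 0.361201 : 0.479598 : 0.159201
Convolve the two distributions (both contribute in 2-u steps):
  M: 0.76616×0.361201 = 0.276738
  M+2: 0.76616×0.479598 + 0.23384×0.361201 = 0.451912
  M+4: 0.76616×0.159201 + 0.23384×0.479598 = 0.234123
  M+6: 0.23384×0.159201 = 0.037228
Scale to base peak (0.451912) = 100: 61.24 : 100.00 : 51.81 : 8.24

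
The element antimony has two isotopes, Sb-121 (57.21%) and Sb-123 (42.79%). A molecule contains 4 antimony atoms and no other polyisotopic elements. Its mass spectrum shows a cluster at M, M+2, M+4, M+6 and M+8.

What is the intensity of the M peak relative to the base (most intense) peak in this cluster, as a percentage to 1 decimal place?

29.8%

Term probabilities: M 0.1071, M+2 0.3205, M+4 0.3596, M+6 0.1793, M+8 0.0335. Base peak = M+4.
P(M+4) = C(4,2) × 0.5721^2 × 0.4279^2 = 6 × 0.32729841 × 0.18309841 = 0.359567 (base)
P(M) = C(4,0) × 0.5721^4 × 0.4279^0 = 1 × 0.10712425 × 1.0000 = 0.107124
Relative intensity = 0.107124 / 0.359567 × 100 = 29.8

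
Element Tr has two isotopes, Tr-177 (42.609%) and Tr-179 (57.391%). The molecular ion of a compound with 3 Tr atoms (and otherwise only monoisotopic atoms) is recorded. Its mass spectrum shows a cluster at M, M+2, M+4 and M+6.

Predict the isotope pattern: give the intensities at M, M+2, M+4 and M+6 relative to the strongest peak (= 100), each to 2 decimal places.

18.37 : 74.24 : 100.00 : 44.90

Expanding (0.42609 + 0.57391)^3:
P(M) = 0.42609^3 = 0.077358
P(M+2) = 3 × 0.42609^2 × 0.57391^1 = 0.312585
P(M+4) = 3 × 0.42609^1 × 0.57391^2 = 0.421027
P(M+6) = 0.57391^3 = 0.189030
The M+4 peak is largest (0.421027); scaling to 100 gives 18.37 : 74.24 : 100.00 : 44.90.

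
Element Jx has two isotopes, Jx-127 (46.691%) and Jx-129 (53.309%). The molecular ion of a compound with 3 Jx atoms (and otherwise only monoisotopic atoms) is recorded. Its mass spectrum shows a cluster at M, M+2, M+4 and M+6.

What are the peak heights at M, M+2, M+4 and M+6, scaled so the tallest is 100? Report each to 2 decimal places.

25.57 : 87.59 : 100.00 : 38.06

Each Jx atom is independently Jx-127 (p = 0.46691) or Jx-129 (q = 0.53309); the cluster is the binomial expansion (p + q)^3.
P(M) = 0.46691^3 = 0.101789
P(M+2) = 3 × 0.46691^2 × 0.53309^1 = 0.348649
P(M+4) = 3 × 0.46691^1 × 0.53309^2 = 0.398066
P(M+6) = 0.53309^3 = 0.151496
The M+4 peak is largest (0.398066); scaling to 100 gives 25.57 : 87.59 : 100.00 : 38.06.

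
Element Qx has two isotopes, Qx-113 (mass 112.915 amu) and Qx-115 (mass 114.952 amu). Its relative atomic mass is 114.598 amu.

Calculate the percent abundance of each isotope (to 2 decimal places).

Qx-113: 17.38%, Qx-115: 82.62%

Writing the weighted mean with unknown fraction x of Qx-113:
112.915·x + 114.952·(1 − x) = 114.598
(112.915 − 114.952)·x = 114.598 − 114.952
x = -0.354 / -2.037 = 0.17378 → 17.38% Qx-113, 82.62% Qx-115.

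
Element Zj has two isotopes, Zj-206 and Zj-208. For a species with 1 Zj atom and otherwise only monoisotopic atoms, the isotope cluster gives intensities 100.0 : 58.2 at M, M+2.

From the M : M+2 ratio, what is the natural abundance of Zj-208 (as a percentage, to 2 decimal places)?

36.79%

If p is the fraction of Zj that is Zj-206, then I(M+2)/I(M) = [C(1,1)·p^0·(1−p)] / p^1 = 1·(1−p)/p = 58.2/100.0 = 0.5820
(1−p)/p = 0.5820/1 = 0.5820  ⇒  p = 1/(1 + 0.5820) = 0.6321
Zj-206: 63.21%, Zj-208: 36.79%.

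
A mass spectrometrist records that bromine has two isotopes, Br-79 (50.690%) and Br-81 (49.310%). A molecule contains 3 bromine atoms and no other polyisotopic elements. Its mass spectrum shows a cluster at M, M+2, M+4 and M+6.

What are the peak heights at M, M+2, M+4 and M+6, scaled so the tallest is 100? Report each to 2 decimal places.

34.27 : 100.00 : 97.28 : 31.54

The 3 Br atoms are independent, so intensities follow the terms of (0.50690 + 0.49310)^3.
P(M) = 0.50690^3 = 0.130247
P(M+2) = 3 × 0.50690^2 × 0.49310^1 = 0.380103
P(M+4) = 3 × 0.50690^1 × 0.49310^2 = 0.369755
P(M+6) = 0.49310^3 = 0.119896
The M+2 peak is largest (0.380103); scaling to 100 gives 34.27 : 100.00 : 97.28 : 31.54.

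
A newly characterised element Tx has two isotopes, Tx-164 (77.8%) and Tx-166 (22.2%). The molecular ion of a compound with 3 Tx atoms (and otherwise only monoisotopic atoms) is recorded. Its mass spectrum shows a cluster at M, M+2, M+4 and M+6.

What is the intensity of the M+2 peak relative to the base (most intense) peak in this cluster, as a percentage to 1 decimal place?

85.6%

Term probabilities: M 0.4709, M+2 0.4031, M+4 0.1150, M+6 0.0109. Base peak = M.
P(M) = C(3,0) × 0.778^3 × 0.222^0 = 1 × 0.47091095 × 1.0000 = 0.470911 (base)
P(M+2) = C(3,1) × 0.778^2 × 0.222^1 = 3 × 0.605284 × 0.2220 = 0.403119
Relative intensity = 0.403119 / 0.470911 × 100 = 85.6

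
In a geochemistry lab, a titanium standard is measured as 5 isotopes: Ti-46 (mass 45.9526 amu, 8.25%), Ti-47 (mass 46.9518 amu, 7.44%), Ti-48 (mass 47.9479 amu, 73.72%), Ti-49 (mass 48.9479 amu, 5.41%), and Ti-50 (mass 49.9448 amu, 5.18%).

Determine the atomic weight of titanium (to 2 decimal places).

The abundance-weighted mean is 0.0825 × 45.9526 + 0.0744 × 46.9518 + 0.7372 × 47.9479 + 0.0541 × 48.9479 + 0.0518 × 49.9448
= 3.79109 + 3.49321 + 35.34719 + 2.64808 + 2.58714 = 47.86671 amu

47.87 amu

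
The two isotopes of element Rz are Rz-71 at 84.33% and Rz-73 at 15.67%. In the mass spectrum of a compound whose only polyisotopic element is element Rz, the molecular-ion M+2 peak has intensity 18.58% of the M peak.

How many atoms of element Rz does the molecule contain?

1

For n independent Rz atoms, I(M+2)/I(M) = n · (abundance Rz-73) / (abundance Rz-71) = n · 0.1567/0.8433.
n = 0.1858 × 0.8433/0.1567 = 1.00 ≈ 1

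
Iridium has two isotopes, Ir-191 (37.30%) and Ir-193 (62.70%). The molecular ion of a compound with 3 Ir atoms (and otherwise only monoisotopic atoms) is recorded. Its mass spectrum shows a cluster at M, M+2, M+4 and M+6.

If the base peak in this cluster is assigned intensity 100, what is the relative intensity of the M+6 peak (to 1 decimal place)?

56.0

(0.3730 + 0.6270)^3 gives M 0.0519, M+2 0.2617, M+4 0.4399, M+6 0.2465; the largest is M+4.
P(M+4) = C(3,2) × 0.3730^1 × 0.6270^2 = 3 × 0.3730 × 0.393129 = 0.439911 (base)
P(M+6) = C(3,3) × 0.3730^0 × 0.6270^3 = 1 × 1.0000 × 0.24649188 = 0.246492
Relative intensity = 0.246492 / 0.439911 × 100 = 56.0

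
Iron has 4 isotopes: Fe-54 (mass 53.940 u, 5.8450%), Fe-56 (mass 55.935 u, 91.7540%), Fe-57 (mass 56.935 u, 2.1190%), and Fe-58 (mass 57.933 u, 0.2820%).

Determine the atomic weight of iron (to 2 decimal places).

55.85 u

Average mass = Σ (abundance × isotope mass) = 0.058450 × 53.940 + 0.917540 × 55.935 + 0.021190 × 56.935 + 0.002820 × 57.933
= 3.1528 + 51.3226 + 1.2065 + 0.1634 = 55.8453 u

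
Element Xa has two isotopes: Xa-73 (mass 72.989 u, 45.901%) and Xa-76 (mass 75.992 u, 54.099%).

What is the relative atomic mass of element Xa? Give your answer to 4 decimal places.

74.6136 u

Ar = Σ fᵢ·mᵢ = 0.45901 × 72.989 + 0.54099 × 75.992
= 33.50268 + 41.11091 = 74.61359 u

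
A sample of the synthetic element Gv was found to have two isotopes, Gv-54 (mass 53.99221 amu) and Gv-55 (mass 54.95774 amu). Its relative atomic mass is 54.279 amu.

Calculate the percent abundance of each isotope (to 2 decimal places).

Writing the weighted mean with unknown fraction x of Gv-54:
53.99221·x + 54.95774·(1 − x) = 54.279
(53.99221 − 54.95774)·x = 54.279 − 54.95774
x = -0.67874 / -0.96553 = 0.70297 → 70.30% Gv-54, 29.70% Gv-55.

Gv-54: 70.30%, Gv-55: 29.70%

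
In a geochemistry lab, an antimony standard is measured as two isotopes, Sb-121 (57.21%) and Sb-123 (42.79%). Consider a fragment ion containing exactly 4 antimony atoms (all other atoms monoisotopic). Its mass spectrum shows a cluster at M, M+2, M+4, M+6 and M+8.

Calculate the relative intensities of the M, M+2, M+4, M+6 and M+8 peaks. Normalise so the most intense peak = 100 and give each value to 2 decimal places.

Expanding (0.5721 + 0.4279)^4:
P(M) = 0.5721^4 = 0.107124
P(M+2) = 4 × 0.5721^3 × 0.4279^1 = 0.320493
P(M+4) = 6 × 0.5721^2 × 0.4279^2 = 0.359567
P(M+6) = 4 × 0.5721^1 × 0.4279^3 = 0.179291
P(M+8) = 0.4279^4 = 0.033525
The M+4 peak is largest (0.359567); scaling to 100 gives 29.79 : 89.13 : 100.00 : 49.86 : 9.32.

29.79 : 89.13 : 100.00 : 49.86 : 9.32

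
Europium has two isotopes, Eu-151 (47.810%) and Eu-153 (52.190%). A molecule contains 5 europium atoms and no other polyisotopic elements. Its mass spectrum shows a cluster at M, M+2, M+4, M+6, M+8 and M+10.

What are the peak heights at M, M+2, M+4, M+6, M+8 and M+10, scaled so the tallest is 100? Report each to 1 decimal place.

Each Eu atom is independently Eu-151 (p = 0.47810) or Eu-153 (q = 0.52190); the cluster is the binomial expansion (p + q)^5.
P(M) = 0.47810^5 = 0.024980
P(M+2) = 5 × 0.47810^4 × 0.52190^1 = 0.136343
P(M+4) = 10 × 0.47810^3 × 0.52190^2 = 0.297667
P(M+6) = 10 × 0.47810^2 × 0.52190^3 = 0.324937
P(M+8) = 5 × 0.47810^1 × 0.52190^4 = 0.177353
P(M+10) = 0.52190^5 = 0.038720
The M+6 peak is largest (0.324937); scaling to 100 gives 7.7 : 42.0 : 91.6 : 100.0 : 54.6 : 11.9.

7.7 : 42.0 : 91.6 : 100.0 : 54.6 : 11.9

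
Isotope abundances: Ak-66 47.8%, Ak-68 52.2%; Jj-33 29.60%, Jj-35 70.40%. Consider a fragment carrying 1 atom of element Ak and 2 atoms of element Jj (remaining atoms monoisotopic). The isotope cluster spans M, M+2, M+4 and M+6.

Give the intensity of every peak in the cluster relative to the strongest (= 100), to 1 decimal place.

Element Ak pattern (n=1): 0.4780 : 0.5220
Element Jj pattern (n=2): 0.087616 : 0.416768 : 0.495616
Convolve the two distributions (both contribute in 2-u steps):
  M: 0.4780×0.087616 = 0.041880
  M+2: 0.4780×0.416768 + 0.5220×0.087616 = 0.244951
  M+4: 0.4780×0.495616 + 0.5220×0.416768 = 0.454457
  M+6: 0.5220×0.495616 = 0.258712
Scale to base peak (0.454457) = 100: 9.2 : 53.9 : 100.0 : 56.9

9.2 : 53.9 : 100.0 : 56.9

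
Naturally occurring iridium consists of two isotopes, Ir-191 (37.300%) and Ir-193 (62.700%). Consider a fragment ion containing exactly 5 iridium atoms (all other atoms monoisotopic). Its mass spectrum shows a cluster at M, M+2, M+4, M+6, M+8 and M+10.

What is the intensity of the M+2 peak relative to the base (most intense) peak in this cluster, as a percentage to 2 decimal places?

17.70%

Term probabilities: M 0.0072, M+2 0.0607, M+4 0.2040, M+6 0.3429, M+8 0.2882, M+10 0.0969. Base peak = M+6.
P(M+6) = C(5,3) × 0.37300^2 × 0.62700^3 = 10 × 0.139129 × 0.24649188 = 0.342942 (base)
P(M+2) = C(5,1) × 0.37300^4 × 0.62700^1 = 5 × 0.01935688 × 0.6270 = 0.060684
Relative intensity = 0.060684 / 0.342942 × 100 = 17.70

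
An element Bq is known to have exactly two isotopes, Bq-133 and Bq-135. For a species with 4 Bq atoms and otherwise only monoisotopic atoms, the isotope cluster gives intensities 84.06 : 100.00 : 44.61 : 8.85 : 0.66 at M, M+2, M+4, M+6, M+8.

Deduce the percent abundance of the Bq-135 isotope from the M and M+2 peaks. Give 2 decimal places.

22.92%

Write p for the Bq-133 fraction. I(M+2)/I(M) = [C(4,1)·p^3·(1−p)] / p^4 = 4·(1−p)/p = 100.00/84.06 = 1.1896
(1−p)/p = 1.1896/4 = 0.2974  ⇒  p = 1/(1 + 0.2974) = 0.7708
Bq-133: 77.08%, Bq-135: 22.92%.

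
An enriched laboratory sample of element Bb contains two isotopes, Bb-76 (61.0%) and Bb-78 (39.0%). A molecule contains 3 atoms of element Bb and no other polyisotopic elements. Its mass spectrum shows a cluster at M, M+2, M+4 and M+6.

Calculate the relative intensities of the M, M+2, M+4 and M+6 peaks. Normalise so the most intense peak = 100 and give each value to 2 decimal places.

52.14 : 100.00 : 63.93 : 13.63

Expanding (0.610 + 0.390)^3:
P(M) = 0.610^3 = 0.226981
P(M+2) = 3 × 0.610^2 × 0.390^1 = 0.435357
P(M+4) = 3 × 0.610^1 × 0.390^2 = 0.278343
P(M+6) = 0.390^3 = 0.059319
The M+2 peak is largest (0.435357); scaling to 100 gives 52.14 : 100.00 : 63.93 : 13.63.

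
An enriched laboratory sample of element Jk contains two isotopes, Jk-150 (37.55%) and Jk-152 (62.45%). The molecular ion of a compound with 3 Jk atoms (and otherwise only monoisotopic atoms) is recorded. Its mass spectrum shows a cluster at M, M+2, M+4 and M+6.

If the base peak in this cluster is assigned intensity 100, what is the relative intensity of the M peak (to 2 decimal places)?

12.05

(0.3755 + 0.6245)^3 gives M 0.0529, M+2 0.2642, M+4 0.4393, M+6 0.2436; the largest is M+4.
P(M+4) = C(3,2) × 0.3755^1 × 0.6245^2 = 3 × 0.3755 × 0.39000025 = 0.439335 (base)
P(M) = C(3,0) × 0.3755^3 × 0.6245^0 = 1 × 0.05294559 × 1.0000 = 0.052946
Relative intensity = 0.052946 / 0.439335 × 100 = 12.05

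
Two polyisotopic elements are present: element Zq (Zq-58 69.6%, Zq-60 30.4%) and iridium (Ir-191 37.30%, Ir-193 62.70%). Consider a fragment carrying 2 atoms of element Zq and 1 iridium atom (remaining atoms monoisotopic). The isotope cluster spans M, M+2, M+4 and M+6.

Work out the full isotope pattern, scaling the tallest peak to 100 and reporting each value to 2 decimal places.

Element Zq pattern (n=2): 0.484416 : 0.423168 : 0.092416
Iridium pattern (n=1): 0.3730 : 0.6270
Convolve the two distributions (both contribute in 2-u steps):
  M: 0.484416×0.3730 = 0.180687
  M+2: 0.484416×0.6270 + 0.423168×0.3730 = 0.461570
  M+4: 0.423168×0.6270 + 0.092416×0.3730 = 0.299798
  M+6: 0.092416×0.6270 = 0.057945
Scale to base peak (0.461570) = 100: 39.15 : 100.00 : 64.95 : 12.55

39.15 : 100.00 : 64.95 : 12.55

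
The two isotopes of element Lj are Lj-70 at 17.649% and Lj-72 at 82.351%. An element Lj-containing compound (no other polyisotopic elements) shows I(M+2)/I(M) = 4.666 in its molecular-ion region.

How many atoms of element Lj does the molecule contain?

For n independent Lj atoms, I(M+2)/I(M) = n · (abundance Lj-72) / (abundance Lj-70) = n · 0.82351/0.17649.
n = 4.666 × 0.17649/0.82351 = 1.00 ≈ 1

1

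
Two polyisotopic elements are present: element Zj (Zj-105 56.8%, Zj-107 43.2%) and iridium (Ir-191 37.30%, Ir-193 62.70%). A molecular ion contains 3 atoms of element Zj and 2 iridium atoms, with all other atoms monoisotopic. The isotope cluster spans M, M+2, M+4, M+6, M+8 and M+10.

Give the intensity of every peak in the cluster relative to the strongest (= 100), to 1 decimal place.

7.9 : 44.4 : 96.2 : 100.0 : 50.2 : 9.8

Element Zj pattern (n=3): 0.18325043 : 0.4181207 : 0.3180073 : 0.08062157
Iridium pattern (n=2): 0.139129 : 0.467742 : 0.393129
Convolve the two distributions (both contribute in 2-u steps):
  M: 0.18325043×0.139129 = 0.025495
  M+2: 0.18325043×0.467742 + 0.4181207×0.139129 = 0.143887
  M+4: 0.18325043×0.393129 + 0.4181207×0.467742 + 0.3180073×0.139129 = 0.311858
  M+6: 0.4181207×0.393129 + 0.3180073×0.467742 + 0.08062157×0.139129 = 0.324338
  M+8: 0.3180073×0.393129 + 0.08062157×0.467742 = 0.162728
  M+10: 0.08062157×0.393129 = 0.031695
Scale to base peak (0.324338) = 100: 7.9 : 44.4 : 96.2 : 100.0 : 50.2 : 9.8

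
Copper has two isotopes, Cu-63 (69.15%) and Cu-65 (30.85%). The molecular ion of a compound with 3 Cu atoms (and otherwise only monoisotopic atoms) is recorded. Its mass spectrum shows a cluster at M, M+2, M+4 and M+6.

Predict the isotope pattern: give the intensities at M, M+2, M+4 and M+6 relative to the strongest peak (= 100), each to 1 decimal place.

The 3 Cu atoms are independent, so intensities follow the terms of (0.6915 + 0.3085)^3.
P(M) = 0.6915^3 = 0.330656
P(M+2) = 3 × 0.6915^2 × 0.3085^1 = 0.442548
P(M+4) = 3 × 0.6915^1 × 0.3085^2 = 0.197435
P(M+6) = 0.3085^3 = 0.029361
The M+2 peak is largest (0.442548); scaling to 100 gives 74.7 : 100.0 : 44.6 : 6.6.

74.7 : 100.0 : 44.6 : 6.6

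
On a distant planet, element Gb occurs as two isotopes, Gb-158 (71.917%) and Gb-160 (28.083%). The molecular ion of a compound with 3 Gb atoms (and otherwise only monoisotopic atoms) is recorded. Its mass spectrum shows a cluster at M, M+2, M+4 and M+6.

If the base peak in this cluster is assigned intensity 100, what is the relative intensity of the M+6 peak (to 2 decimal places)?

5.08

Binomial terms of (0.71917 + 0.28083)^3: M 0.3720, M+2 0.4357, M+4 0.1702, M+6 0.0221 → M+2 is the base peak.
P(M+2) = C(3,1) × 0.71917^2 × 0.28083^1 = 3 × 0.51720549 × 0.28083 = 0.435740 (base)
P(M+6) = C(3,3) × 0.71917^0 × 0.28083^3 = 1 × 1.0000 × 0.0221478 = 0.022148
Relative intensity = 0.022148 / 0.435740 × 100 = 5.08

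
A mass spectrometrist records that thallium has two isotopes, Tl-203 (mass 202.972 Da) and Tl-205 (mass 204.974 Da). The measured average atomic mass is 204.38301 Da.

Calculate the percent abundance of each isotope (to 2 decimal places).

Tl-203: 29.52%, Tl-205: 70.48%

Writing the weighted mean with unknown fraction x of Tl-203:
202.972·x + 204.974·(1 − x) = 204.38301
(202.972 − 204.974)·x = 204.38301 − 204.974
x = -0.59099 / -2.002 = 0.29520 → 29.52% Tl-203, 70.48% Tl-205.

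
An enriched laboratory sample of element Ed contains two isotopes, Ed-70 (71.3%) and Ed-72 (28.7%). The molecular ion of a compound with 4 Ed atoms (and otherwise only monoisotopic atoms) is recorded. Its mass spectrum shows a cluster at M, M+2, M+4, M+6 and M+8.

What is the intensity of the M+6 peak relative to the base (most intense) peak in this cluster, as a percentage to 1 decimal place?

Term probabilities: M 0.2584, M+2 0.4161, M+4 0.2512, M+6 0.0674, M+8 0.0068. Base peak = M+2.
P(M+2) = C(4,1) × 0.713^3 × 0.287^1 = 4 × 0.3624671 × 0.2870 = 0.416112 (base)
P(M+6) = C(4,3) × 0.713^1 × 0.287^3 = 4 × 0.7130 × 0.0236399 = 0.067421
Relative intensity = 0.067421 / 0.416112 × 100 = 16.2

16.2%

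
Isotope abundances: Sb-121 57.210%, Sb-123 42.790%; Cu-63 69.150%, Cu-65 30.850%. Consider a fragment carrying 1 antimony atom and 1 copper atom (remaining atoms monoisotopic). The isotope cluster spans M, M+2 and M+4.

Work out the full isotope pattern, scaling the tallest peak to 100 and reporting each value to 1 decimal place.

Antimony pattern (n=1): 0.5721 : 0.4279
Copper pattern (n=1): 0.6915 : 0.3085
Convolve the two distributions (both contribute in 2-u steps):
  M: 0.5721×0.6915 = 0.395607
  M+2: 0.5721×0.3085 + 0.4279×0.6915 = 0.472386
  M+4: 0.4279×0.3085 = 0.132007
Scale to base peak (0.472386) = 100: 83.7 : 100.0 : 27.9

83.7 : 100.0 : 27.9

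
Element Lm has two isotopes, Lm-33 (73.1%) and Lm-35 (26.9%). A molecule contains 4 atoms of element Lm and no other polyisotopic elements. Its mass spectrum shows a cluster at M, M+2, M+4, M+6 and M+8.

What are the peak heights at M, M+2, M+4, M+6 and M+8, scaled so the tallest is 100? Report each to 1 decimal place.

67.9 : 100.0 : 55.2 : 13.5 : 1.2

Each Lm atom is independently Lm-33 (p = 0.731) or Lm-35 (q = 0.269); the cluster is the binomial expansion (p + q)^4.
P(M) = 0.731^4 = 0.285542
P(M+2) = 4 × 0.731^3 × 0.269^1 = 0.420305
P(M+4) = 6 × 0.731^2 × 0.269^2 = 0.232001
P(M+6) = 4 × 0.731^1 × 0.269^3 = 0.056916
P(M+8) = 0.269^4 = 0.005236
The M+2 peak is largest (0.420305); scaling to 100 gives 67.9 : 100.0 : 55.2 : 13.5 : 1.2.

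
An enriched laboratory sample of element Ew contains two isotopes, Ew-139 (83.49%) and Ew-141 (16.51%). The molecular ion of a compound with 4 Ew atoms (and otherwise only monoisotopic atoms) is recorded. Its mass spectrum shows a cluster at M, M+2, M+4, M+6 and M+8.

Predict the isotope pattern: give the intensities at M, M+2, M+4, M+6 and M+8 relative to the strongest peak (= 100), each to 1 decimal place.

100.0 : 79.1 : 23.5 : 3.1 : 0.2

Expanding (0.8349 + 0.1651)^4:
P(M) = 0.8349^4 = 0.485890
P(M+2) = 4 × 0.8349^3 × 0.1651^1 = 0.384335
P(M+4) = 6 × 0.8349^2 × 0.1651^2 = 0.114002
P(M+6) = 4 × 0.8349^1 × 0.1651^3 = 0.015029
P(M+8) = 0.1651^4 = 0.000743
The M peak is largest (0.485890); scaling to 100 gives 100.0 : 79.1 : 23.5 : 3.1 : 0.2.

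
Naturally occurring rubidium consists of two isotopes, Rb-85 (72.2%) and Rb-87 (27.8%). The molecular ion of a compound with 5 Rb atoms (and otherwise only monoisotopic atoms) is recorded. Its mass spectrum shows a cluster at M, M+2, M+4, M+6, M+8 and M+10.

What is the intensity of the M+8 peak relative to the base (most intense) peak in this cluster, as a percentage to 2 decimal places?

Term probabilities: M 0.1962, M+2 0.3777, M+4 0.2909, M+6 0.1120, M+8 0.0216, M+10 0.0017. Base peak = M+2.
P(M+2) = C(5,1) × 0.722^4 × 0.278^1 = 5 × 0.27173701 × 0.2780 = 0.377714 (base)
P(M+8) = C(5,4) × 0.722^1 × 0.278^4 = 5 × 0.7220 × 0.00597282 = 0.021562
Relative intensity = 0.021562 / 0.377714 × 100 = 5.71

5.71%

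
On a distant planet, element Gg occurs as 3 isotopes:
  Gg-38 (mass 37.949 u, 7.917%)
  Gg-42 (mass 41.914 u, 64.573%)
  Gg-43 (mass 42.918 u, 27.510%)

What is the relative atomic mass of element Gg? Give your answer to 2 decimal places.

Average mass = Σ (abundance × isotope mass) = 0.07917 × 37.949 + 0.64573 × 41.914 + 0.27510 × 42.918
= 3.0044 + 27.0651 + 11.8067 = 41.8762 u

41.88 u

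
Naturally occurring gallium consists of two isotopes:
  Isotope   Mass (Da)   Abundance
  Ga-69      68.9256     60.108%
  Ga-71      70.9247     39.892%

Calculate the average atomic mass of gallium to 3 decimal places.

69.723 Da

Weight each isotope mass by its fractional abundance: 0.60108 × 68.9256 + 0.39892 × 70.9247
= 41.42980 + 28.29328 = 69.72308 Da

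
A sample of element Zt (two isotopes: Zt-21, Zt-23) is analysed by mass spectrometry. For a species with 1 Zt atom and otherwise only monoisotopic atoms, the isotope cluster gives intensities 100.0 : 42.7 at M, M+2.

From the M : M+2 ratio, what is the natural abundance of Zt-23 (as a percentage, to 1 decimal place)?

29.9%

Let p = fractional abundance of Zt-21. I(M+2)/I(M) = [C(1,1)·p^0·(1−p)] / p^1 = 1·(1−p)/p = 42.7/100.0 = 0.4270
(1−p)/p = 0.4270/1 = 0.4270  ⇒  p = 1/(1 + 0.4270) = 0.7008
Zt-21: 70.1%, Zt-23: 29.9%.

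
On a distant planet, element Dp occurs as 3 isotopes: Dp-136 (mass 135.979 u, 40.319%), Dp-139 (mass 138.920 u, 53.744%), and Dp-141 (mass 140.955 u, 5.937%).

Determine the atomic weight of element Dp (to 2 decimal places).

137.86 u

Weight each isotope mass by its fractional abundance: 0.40319 × 135.979 + 0.53744 × 138.920 + 0.05937 × 140.955
= 54.8254 + 74.6612 + 8.3685 = 137.8551 u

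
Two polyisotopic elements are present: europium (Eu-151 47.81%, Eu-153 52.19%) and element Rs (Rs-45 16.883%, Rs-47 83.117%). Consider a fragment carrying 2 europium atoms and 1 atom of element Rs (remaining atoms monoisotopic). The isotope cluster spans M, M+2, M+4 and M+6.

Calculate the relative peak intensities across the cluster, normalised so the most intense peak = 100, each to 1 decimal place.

Europium pattern (n=2): 0.22857961 : 0.49904078 : 0.27237961
Element Rs pattern (n=1): 0.16883 : 0.83117
Convolve the two distributions (both contribute in 2-u steps):
  M: 0.22857961×0.16883 = 0.038591
  M+2: 0.22857961×0.83117 + 0.49904078×0.16883 = 0.274242
  M+4: 0.49904078×0.83117 + 0.27237961×0.16883 = 0.460774
  M+6: 0.27237961×0.83117 = 0.226394
Scale to base peak (0.460774) = 100: 8.4 : 59.5 : 100.0 : 49.1

8.4 : 59.5 : 100.0 : 49.1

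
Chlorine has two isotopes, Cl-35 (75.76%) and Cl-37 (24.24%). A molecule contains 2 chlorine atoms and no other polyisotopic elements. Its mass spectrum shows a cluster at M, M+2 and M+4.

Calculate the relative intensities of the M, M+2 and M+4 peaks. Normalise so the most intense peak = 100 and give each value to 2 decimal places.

100.00 : 63.99 : 10.24

Each Cl atom is independently Cl-35 (p = 0.7576) or Cl-37 (q = 0.2424); the cluster is the binomial expansion (p + q)^2.
P(M) = 0.7576^2 = 0.573958
P(M+2) = 2 × 0.7576^1 × 0.2424^1 = 0.367284
P(M+4) = 0.2424^2 = 0.058758
The M peak is largest (0.573958); scaling to 100 gives 100.00 : 63.99 : 10.24.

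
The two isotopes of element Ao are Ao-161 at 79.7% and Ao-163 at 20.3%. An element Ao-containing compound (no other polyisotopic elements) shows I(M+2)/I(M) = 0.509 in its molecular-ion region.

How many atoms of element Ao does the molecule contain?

For n independent Ao atoms, I(M+2)/I(M) = n · (abundance Ao-163) / (abundance Ao-161) = n · 0.203/0.797.
n = 0.509 × 0.797/0.203 = 2.00 ≈ 2

2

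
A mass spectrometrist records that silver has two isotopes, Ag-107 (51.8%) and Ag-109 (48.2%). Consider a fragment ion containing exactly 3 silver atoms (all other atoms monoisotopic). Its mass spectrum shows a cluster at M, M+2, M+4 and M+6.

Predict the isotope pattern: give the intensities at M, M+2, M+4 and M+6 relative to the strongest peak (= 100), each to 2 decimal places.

35.82 : 100.00 : 93.05 : 28.86

Expanding (0.518 + 0.482)^3:
P(M) = 0.518^3 = 0.138992
P(M+2) = 3 × 0.518^2 × 0.482^1 = 0.387997
P(M+4) = 3 × 0.518^1 × 0.482^2 = 0.361031
P(M+6) = 0.482^3 = 0.111980
The M+2 peak is largest (0.387997); scaling to 100 gives 35.82 : 100.00 : 93.05 : 28.86.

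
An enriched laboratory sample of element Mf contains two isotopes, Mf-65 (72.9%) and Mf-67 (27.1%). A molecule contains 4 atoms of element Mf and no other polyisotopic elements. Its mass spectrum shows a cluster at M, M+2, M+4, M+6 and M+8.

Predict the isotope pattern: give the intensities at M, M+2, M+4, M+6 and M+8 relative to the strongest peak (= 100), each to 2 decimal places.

67.25 : 100.00 : 55.76 : 13.82 : 1.28

Expanding (0.729 + 0.271)^4:
P(M) = 0.729^4 = 0.282430
P(M+2) = 4 × 0.729^3 × 0.271^1 = 0.419964
P(M+4) = 6 × 0.729^2 × 0.271^2 = 0.234177
P(M+6) = 4 × 0.729^1 × 0.271^3 = 0.058036
P(M+8) = 0.271^4 = 0.005394
The M+2 peak is largest (0.419964); scaling to 100 gives 67.25 : 100.00 : 55.76 : 13.82 : 1.28.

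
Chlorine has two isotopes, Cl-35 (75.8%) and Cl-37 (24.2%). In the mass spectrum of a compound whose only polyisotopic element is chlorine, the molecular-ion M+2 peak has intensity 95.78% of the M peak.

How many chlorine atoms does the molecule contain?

The M+2/M ratio from n Cl atoms is n · q/p = n · 0.242/0.758.
n = 0.9578 × 0.758/0.242 = 3.00 ≈ 3

3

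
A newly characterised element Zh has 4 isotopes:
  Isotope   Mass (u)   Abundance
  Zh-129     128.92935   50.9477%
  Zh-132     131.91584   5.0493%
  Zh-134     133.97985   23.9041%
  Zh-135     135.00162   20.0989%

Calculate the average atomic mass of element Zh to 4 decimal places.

131.5079 u

Ar = Σ fᵢ·mᵢ = 0.509477 × 128.92935 + 0.050493 × 131.91584 + 0.239041 × 133.97985 + 0.200989 × 135.00162
= 65.686538 + 6.660827 + 32.026677 + 27.133841 = 131.507883 u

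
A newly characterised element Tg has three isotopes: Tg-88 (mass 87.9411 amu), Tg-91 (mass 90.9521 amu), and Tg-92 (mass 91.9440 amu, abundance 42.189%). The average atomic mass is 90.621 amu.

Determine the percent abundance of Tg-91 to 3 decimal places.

The remaining 57.811% is split between Tg-88 (fraction x) and Tg-91 (fraction 0.57811 − x).
Substituting: 87.9411x + 90.9521(0.57811 − x) = 51.83074584
(87.9411 − 90.9521)x = -0.749572691  ⇒  x = 0.24894, y = 0.32917
Tg-88: 24.894%, Tg-91: 32.917%.

32.917%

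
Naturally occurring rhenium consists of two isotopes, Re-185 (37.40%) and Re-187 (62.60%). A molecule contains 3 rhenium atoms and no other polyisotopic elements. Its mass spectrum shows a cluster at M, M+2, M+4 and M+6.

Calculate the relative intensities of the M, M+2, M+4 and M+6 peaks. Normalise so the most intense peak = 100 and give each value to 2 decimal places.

11.90 : 59.74 : 100.00 : 55.79

Expanding (0.3740 + 0.6260)^3:
P(M) = 0.3740^3 = 0.052314
P(M+2) = 3 × 0.3740^2 × 0.6260^1 = 0.262687
P(M+4) = 3 × 0.3740^1 × 0.6260^2 = 0.439685
P(M+6) = 0.6260^3 = 0.245314
The M+4 peak is largest (0.439685); scaling to 100 gives 11.90 : 59.74 : 100.00 : 55.79.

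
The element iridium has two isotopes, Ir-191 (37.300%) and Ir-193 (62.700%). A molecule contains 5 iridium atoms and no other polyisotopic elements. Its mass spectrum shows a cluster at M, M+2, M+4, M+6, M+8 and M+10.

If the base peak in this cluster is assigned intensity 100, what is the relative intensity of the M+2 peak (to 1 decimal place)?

17.7

(0.37300 + 0.62700)^5 gives M 0.0072, M+2 0.0607, M+4 0.2040, M+6 0.3429, M+8 0.2882, M+10 0.0969; the largest is M+6.
P(M+6) = C(5,3) × 0.37300^2 × 0.62700^3 = 10 × 0.139129 × 0.24649188 = 0.342942 (base)
P(M+2) = C(5,1) × 0.37300^4 × 0.62700^1 = 5 × 0.01935688 × 0.6270 = 0.060684
Relative intensity = 0.060684 / 0.342942 × 100 = 17.7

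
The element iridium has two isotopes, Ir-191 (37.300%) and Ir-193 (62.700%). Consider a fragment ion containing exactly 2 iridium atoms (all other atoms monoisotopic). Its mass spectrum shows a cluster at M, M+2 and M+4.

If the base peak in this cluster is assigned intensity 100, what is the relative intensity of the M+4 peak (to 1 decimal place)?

(0.37300 + 0.62700)^2 gives M 0.1391, M+2 0.4677, M+4 0.3931; the largest is M+2.
P(M+2) = C(2,1) × 0.37300^1 × 0.62700^1 = 2 × 0.3730 × 0.6270 = 0.467742 (base)
P(M+4) = C(2,2) × 0.37300^0 × 0.62700^2 = 1 × 1.0000 × 0.393129 = 0.393129
Relative intensity = 0.393129 / 0.467742 × 100 = 84.0

84.0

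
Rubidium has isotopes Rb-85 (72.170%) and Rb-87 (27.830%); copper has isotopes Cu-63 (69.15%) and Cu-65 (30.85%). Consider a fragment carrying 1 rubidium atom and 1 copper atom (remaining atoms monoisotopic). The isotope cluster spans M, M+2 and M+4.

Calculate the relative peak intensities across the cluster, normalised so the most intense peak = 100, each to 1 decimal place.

100.0 : 83.2 : 17.2

Rubidium pattern (n=1): 0.7217 : 0.2783
Copper pattern (n=1): 0.6915 : 0.3085
Convolve the two distributions (both contribute in 2-u steps):
  M: 0.7217×0.6915 = 0.499056
  M+2: 0.7217×0.3085 + 0.2783×0.6915 = 0.415089
  M+4: 0.2783×0.3085 = 0.085856
Scale to base peak (0.499056) = 100: 100.0 : 83.2 : 17.2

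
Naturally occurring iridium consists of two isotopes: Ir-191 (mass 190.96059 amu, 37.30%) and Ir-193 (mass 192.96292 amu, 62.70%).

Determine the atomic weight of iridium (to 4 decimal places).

Average mass = Σ (abundance × isotope mass) = 0.3730 × 190.96059 + 0.6270 × 192.96292
= 71.228300 + 120.987751 = 192.216051 amu

192.2161 amu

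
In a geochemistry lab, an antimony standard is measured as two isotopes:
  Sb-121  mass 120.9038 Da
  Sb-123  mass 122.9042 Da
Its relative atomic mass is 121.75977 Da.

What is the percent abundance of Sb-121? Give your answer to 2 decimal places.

57.21%

Let x be the fractional abundance of Sb-121; then Sb-123 has abundance 1 − x.
120.9038·x + 122.9042·(1 − x) = 121.75977
(120.9038 − 122.9042)·x = 121.75977 − 122.9042
x = -1.14443 / -2.0004 = 0.57210 → 57.21% Sb-121, 42.79% Sb-123.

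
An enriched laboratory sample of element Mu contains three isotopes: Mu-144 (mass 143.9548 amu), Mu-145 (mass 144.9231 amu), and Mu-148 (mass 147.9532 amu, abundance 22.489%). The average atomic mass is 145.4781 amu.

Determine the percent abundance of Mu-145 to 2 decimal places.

The remaining 77.511% is split between Mu-144 (fraction x) and Mu-145 (fraction 0.77511 − x).
Substituting: 143.9548x + 144.9231(0.77511 − x) = 112.204904852
(143.9548 − 144.9231)x = -0.126439189  ⇒  x = 0.13058, y = 0.64453
Mu-144: 13.06%, Mu-145: 64.45%.

64.45%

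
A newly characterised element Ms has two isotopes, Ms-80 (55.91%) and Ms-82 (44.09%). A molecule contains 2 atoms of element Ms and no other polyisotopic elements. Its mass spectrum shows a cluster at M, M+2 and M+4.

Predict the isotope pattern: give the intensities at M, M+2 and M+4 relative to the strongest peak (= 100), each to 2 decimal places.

63.40 : 100.00 : 39.43

Each Ms atom is independently Ms-80 (p = 0.5591) or Ms-82 (q = 0.4409); the cluster is the binomial expansion (p + q)^2.
P(M) = 0.5591^2 = 0.312593
P(M+2) = 2 × 0.5591^1 × 0.4409^1 = 0.493014
P(M+4) = 0.4409^2 = 0.194393
The M+2 peak is largest (0.493014); scaling to 100 gives 63.40 : 100.00 : 39.43.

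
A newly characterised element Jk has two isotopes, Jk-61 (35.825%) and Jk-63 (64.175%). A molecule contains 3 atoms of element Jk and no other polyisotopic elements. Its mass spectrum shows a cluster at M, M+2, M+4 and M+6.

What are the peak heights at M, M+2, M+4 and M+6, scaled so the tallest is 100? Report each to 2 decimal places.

10.39 : 55.82 : 100.00 : 59.71

Expanding (0.35825 + 0.64175)^3:
P(M) = 0.35825^3 = 0.045979
P(M+2) = 3 × 0.35825^2 × 0.64175^1 = 0.247092
P(M+4) = 3 × 0.35825^1 × 0.64175^2 = 0.442628
P(M+6) = 0.64175^3 = 0.264300
The M+4 peak is largest (0.442628); scaling to 100 gives 10.39 : 55.82 : 100.00 : 59.71.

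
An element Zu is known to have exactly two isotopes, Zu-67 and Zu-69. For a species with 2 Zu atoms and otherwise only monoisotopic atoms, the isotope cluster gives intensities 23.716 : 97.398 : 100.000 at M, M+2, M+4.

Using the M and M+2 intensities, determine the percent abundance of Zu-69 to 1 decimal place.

67.2%

If p is the fraction of Zu that is Zu-67, then I(M+2)/I(M) = [C(2,1)·p^1·(1−p)] / p^2 = 2·(1−p)/p = 97.398/23.716 = 4.1068
(1−p)/p = 4.1068/2 = 2.0534  ⇒  p = 1/(1 + 2.0534) = 0.3275
Zu-67: 32.8%, Zu-69: 67.2%.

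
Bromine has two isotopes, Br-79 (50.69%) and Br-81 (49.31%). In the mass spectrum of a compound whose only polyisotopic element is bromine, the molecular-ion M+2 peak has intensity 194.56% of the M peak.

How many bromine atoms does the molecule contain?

With n Br atoms, P(M+2)/P(M) = C(n,1)·p^(n−1)q / p^n = n·q/p = n · 0.4931/0.5069.
n = 1.9456 × 0.5069/0.4931 = 2.00 ≈ 2

2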